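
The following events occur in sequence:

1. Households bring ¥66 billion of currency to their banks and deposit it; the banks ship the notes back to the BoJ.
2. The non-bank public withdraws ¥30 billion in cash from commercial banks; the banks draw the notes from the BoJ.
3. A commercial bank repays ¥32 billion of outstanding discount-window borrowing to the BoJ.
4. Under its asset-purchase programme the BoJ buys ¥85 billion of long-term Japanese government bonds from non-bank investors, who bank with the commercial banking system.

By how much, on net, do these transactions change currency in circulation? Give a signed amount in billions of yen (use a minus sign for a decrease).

BoJ balance sheet:
  Assets:      Securities +¥85B, Loans to banks −¥32B
  Liabilities: Bank reserves +¥89B, Currency in circulation −¥36B
So the change in currency in circulation is -¥36 billion.

-¥36 billion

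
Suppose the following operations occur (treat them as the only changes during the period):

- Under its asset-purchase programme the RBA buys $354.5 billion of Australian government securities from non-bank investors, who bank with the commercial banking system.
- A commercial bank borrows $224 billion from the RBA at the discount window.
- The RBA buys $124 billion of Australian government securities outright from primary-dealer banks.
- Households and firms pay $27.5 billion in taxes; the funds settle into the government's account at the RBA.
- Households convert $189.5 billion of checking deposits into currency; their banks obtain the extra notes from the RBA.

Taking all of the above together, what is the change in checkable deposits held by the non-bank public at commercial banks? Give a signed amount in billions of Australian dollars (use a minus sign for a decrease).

+$137.5 billion

Asset purchase (from non-banks) $354.5 billion: non-bank counterparties' bank balances rise → +$354.5B.
Discount-window loan $224 billion: the counterparty is a bank, so public deposits are unchanged → 0.
OMO purchase (from banks) $124 billion: the counterparty is a bank, so public deposits are unchanged → 0.
Government account inflow $27.5 billion: non-bank counterparties' bank balances fall → −$27.5B.
Currency withdrawal $189.5 billion: non-bank counterparties' bank balances fall → −$189.5B.
Net: 354.5 + 0 + 0 − 27.5 − 189.5 = +$137.5 billion.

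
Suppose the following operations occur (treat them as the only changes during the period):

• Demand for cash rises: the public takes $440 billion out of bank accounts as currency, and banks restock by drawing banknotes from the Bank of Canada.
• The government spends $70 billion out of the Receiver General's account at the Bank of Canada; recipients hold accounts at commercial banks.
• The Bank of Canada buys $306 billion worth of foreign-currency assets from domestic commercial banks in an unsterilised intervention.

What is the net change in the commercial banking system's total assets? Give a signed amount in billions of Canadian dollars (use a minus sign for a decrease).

Currency withdrawal $440 billion: bank balance sheets shrink → −$440B.
Government spending $70 billion: bank balance sheets expand → +$70B.
FX purchase $306 billion: just an asset swap on bank balance sheets → 0.
Net: −440 + 70 + 0 = -$370 billion.

-$370 billion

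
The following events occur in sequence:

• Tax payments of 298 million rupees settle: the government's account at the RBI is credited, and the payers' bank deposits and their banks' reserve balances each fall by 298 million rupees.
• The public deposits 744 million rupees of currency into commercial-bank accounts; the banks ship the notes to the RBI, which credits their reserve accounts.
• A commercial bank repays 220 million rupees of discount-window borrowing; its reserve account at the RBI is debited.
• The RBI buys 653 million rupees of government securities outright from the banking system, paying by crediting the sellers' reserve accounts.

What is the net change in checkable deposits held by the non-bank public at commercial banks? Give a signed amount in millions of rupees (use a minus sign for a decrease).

RBI balance sheet:
  Assets:      Securities +653M, Loans to banks −220M
  Liabilities: Bank reserves +879M, Currency in circulation −744M, Government deposits +298M
Commercial banking system:
  Assets:      Reserves at CB +879M, Securities −653M
  Liabilities: Checkable deposits +446M, Borrowings from CB −220M
So the change in checkable deposits held by the non-bank public at commercial banks is +446 million.

+446 million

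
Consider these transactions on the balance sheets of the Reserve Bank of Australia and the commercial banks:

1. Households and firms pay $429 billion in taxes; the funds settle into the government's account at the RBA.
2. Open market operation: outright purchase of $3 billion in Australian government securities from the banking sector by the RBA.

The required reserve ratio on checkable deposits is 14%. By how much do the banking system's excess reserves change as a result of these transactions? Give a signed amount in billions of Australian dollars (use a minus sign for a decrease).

Government account inflow $429 billion: reserves −$429B, deposits −$429B.
OMO purchase (from banks) $3 billion: reserves +$3B, deposits 0.
Totals: Δreserves = −$426B, Δdeposits = −$429B.
Δrequired reserves = 14% × −$429B = −$60.06B.
Δexcess reserves = Δreserves − Δrequired = −$426B − (−$60.06B) = -$365.94 billion.

-$365.94 billion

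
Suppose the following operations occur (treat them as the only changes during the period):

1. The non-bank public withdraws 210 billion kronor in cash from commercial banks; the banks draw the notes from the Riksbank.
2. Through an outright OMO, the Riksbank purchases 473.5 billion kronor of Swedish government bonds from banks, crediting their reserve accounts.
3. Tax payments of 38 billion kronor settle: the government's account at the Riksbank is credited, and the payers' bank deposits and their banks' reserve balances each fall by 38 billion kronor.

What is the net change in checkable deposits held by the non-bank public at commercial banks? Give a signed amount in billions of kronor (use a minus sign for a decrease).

-248 billion

Currency withdrawal 210 billion kronor: non-bank counterparties' bank balances fall → −210B.
OMO purchase (from banks) 473.5 billion kronor: the counterparty is a bank, so public deposits are unchanged → 0.
Government account inflow 38 billion kronor: non-bank counterparties' bank balances fall → −38B.
Net: −210 + 0 − 38 = -248 billion.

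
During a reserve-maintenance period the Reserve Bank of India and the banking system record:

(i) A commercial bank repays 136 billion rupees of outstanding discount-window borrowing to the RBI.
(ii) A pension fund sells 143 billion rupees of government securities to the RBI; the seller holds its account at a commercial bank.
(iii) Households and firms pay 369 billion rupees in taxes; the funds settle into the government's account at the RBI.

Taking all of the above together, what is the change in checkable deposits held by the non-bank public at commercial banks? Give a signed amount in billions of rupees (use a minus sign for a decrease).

RBI balance sheet:
  Assets:      Securities +143B, Loans to banks −136B
  Liabilities: Bank reserves −362B, Government deposits +369B
Commercial banking system:
  Assets:      Reserves at CB −362B
  Liabilities: Checkable deposits −226B, Borrowings from CB −136B
So the change in checkable deposits held by the non-bank public at commercial banks is -226 billion.

-226 billion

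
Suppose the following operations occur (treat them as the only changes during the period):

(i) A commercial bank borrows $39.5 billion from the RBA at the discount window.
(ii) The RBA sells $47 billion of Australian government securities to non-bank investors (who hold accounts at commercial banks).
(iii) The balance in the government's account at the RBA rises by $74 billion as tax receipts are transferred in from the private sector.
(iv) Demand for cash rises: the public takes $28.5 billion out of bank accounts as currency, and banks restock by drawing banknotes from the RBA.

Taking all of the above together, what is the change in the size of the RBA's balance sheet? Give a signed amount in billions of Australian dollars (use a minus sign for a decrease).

-$7.5 billion

Discount-window loan $39.5 billion: an RBA asset is acquired → +$39.5B.
Asset sale (to non-banks) $47 billion: an RBA asset is shed → −$47B.
Government account inflow $74 billion: only the composition of liabilities changes → 0.
Currency withdrawal $28.5 billion: only the composition of liabilities changes → 0.
Net: 39.5 − 47 + 0 + 0 = -$7.5 billion.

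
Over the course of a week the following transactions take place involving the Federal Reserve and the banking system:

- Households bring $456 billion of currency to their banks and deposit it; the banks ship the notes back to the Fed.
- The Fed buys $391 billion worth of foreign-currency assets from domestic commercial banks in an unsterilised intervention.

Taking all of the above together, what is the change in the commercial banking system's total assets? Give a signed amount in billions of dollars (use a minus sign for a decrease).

Currency deposit $456 billion: bank balance sheets expand → +$456B.
FX purchase $391 billion: just an asset swap on bank balance sheets → 0.
Net: 456 + 0 = +$456 billion.

+$456 billion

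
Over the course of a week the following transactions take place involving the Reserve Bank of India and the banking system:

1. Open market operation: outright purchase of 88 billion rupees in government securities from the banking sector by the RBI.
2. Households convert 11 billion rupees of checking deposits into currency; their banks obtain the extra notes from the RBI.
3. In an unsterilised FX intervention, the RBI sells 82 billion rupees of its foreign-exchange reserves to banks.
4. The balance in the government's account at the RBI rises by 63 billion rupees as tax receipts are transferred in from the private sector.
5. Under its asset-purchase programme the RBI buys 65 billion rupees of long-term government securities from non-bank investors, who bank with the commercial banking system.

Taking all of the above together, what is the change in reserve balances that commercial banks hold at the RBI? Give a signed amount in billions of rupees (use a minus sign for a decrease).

-3 billion

RBI balance sheet:
  Assets:      Securities +153B, Foreign assets −82B
  Liabilities: Bank reserves −3B, Currency in circulation +11B, Government deposits +63B
So the change in reserve balances that commercial banks hold at the RBI is -3 billion.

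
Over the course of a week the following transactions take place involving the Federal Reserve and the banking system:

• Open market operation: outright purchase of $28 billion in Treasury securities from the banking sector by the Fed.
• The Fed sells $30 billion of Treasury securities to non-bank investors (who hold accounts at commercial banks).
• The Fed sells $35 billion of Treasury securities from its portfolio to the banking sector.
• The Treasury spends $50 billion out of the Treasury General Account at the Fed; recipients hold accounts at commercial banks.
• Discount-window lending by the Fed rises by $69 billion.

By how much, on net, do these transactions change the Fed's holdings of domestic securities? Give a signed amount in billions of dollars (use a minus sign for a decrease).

Fed balance sheet:
  Assets:      Securities −$37B, Loans to banks +$69B
  Liabilities: Bank reserves +$82B, Government deposits −$50B
So the change in the Fed's holdings of domestic securities is -$37 billion.

-$37 billion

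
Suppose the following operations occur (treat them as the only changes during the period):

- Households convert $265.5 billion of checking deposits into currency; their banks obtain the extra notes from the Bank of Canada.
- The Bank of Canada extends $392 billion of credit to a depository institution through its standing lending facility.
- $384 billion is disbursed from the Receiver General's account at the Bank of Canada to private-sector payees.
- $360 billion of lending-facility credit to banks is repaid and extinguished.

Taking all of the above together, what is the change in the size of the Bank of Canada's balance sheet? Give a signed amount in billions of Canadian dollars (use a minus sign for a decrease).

+$32 billion

Currency withdrawal $265.5 billion: only the composition of liabilities changes → 0.
Discount-window loan $392 billion: a Bank of Canada asset is acquired → +$392B.
Government spending $384 billion: only the composition of liabilities changes → 0.
Discount-window repayment $360 billion: a Bank of Canada asset is shed → −$360B.
Net: 0 + 392 + 0 − 360 = +$32 billion.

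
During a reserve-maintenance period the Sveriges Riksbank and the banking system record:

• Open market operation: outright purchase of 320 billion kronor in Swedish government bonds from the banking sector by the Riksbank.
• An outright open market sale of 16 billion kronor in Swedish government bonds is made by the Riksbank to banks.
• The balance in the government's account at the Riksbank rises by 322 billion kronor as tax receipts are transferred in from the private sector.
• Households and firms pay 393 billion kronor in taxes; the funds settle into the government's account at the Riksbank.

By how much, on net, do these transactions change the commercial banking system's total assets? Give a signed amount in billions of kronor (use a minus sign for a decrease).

-715 billion

Riksbank balance sheet:
  Assets:      Securities +304B
  Liabilities: Bank reserves −411B, Government deposits +715B
Commercial banking system:
  Assets:      Reserves at CB −411B, Securities −304B
  Liabilities: Checkable deposits −715B
Change in total bank assets = -715 billion.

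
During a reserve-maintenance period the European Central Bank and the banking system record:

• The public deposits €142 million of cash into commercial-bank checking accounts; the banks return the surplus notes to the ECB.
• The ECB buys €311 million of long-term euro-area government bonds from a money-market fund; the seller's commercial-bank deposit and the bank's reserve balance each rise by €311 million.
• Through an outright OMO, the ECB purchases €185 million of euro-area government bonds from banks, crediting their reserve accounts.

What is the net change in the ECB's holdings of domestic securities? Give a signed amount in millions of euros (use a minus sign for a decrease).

+€496 million

ECB balance sheet:
  Assets:      Securities +€496M
  Liabilities: Bank reserves +€638M, Currency in circulation −€142M
Commercial banking system:
  Assets:      Reserves at CB +€638M, Securities −€185M
  Liabilities: Checkable deposits +€453M
So the change in the ECB's holdings of domestic securities is +€496 million.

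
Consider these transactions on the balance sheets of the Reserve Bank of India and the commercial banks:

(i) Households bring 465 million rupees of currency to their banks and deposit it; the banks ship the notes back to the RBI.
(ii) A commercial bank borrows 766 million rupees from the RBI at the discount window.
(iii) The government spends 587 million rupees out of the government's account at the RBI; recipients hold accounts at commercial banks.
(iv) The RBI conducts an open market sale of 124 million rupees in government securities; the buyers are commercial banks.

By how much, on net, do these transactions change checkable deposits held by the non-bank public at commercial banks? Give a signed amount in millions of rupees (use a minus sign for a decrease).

+1052 million

RBI balance sheet:
  Assets:      Securities −124M, Loans to banks +766M
  Liabilities: Bank reserves +1694M, Currency in circulation −465M, Government deposits −587M
Commercial banking system:
  Assets:      Reserves at CB +1694M, Securities +124M
  Liabilities: Checkable deposits +1052M, Borrowings from CB +766M
So the change in checkable deposits held by the non-bank public at commercial banks is +1052 million.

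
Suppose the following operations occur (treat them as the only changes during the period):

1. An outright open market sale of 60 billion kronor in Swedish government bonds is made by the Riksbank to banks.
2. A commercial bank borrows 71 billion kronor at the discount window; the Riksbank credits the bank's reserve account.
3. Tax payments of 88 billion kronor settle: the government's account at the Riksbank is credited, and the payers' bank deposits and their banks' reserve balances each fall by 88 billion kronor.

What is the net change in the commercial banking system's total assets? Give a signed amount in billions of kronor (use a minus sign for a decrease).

OMO sale (to banks) 60 billion kronor: just an asset swap on bank balance sheets → 0.
Discount-window loan 71 billion kronor: bank balance sheets expand → +71B.
Government account inflow 88 billion kronor: bank balance sheets shrink → −88B.
Net: 0 + 71 − 88 = -17 billion.

-17 billion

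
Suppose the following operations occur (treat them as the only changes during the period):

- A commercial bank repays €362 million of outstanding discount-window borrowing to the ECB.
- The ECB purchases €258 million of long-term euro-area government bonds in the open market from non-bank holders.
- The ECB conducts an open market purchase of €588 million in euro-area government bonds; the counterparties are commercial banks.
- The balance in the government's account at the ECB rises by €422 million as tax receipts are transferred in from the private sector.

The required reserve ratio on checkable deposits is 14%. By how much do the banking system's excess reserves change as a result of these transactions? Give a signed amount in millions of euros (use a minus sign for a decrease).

+€84.96 million

Discount-window repayment €362 million: reserves −€362M, deposits 0.
Asset purchase (from non-banks) €258 million: reserves +€258M, deposits +€258M.
OMO purchase (from banks) €588 million: reserves +€588M, deposits 0.
Government account inflow €422 million: reserves −€422M, deposits −€422M.
Totals: Δreserves = +€62M, Δdeposits = −€164M.
Δrequired reserves = 14% × −€164M = −€22.96M.
Δexcess reserves = Δreserves − Δrequired = +€62M − (−€22.96M) = +€84.96 million.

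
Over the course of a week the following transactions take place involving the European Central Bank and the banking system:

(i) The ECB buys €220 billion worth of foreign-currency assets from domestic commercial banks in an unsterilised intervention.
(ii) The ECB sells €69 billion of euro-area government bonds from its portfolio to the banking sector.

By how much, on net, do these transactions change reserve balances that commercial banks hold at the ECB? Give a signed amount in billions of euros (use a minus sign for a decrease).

+€151 billion

FX purchase €220 billion: the ECB pays by crediting reserve accounts → +€220B.
OMO sale (to banks) €69 billion: the buying banks pay out of their reserve balances → −€69B.
Net: 220 − 69 = +€151 billion.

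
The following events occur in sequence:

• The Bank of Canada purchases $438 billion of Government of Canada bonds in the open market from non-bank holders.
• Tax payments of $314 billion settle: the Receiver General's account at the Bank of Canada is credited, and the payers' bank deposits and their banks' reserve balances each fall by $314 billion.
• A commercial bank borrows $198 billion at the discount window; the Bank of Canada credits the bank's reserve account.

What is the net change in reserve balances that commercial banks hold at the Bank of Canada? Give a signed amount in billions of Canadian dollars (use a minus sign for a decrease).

+$322 billion

Asset purchase (from non-banks) $438 billion: the Bank of Canada pays by crediting reserve accounts → +$438B.
Government account inflow $314 billion: funds move from bank reserves into the government account → −$314B.
Discount-window loan $198 billion: the loan is credited to the bank's reserve account → +$198B.
Net: 438 − 314 + 198 = +$322 billion.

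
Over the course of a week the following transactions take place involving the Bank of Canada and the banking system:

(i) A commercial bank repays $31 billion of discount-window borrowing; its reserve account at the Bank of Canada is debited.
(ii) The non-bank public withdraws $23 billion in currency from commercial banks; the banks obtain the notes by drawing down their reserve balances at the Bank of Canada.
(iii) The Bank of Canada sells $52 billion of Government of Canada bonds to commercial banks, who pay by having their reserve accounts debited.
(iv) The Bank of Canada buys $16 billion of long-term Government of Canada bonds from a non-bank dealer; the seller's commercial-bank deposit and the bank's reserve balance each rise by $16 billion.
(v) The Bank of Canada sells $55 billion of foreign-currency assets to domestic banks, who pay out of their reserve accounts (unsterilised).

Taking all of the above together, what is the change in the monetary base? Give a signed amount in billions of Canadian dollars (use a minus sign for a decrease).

Discount-window repayment $31 billion: Bank of Canada balance sheet contracts → −$31B.
Currency withdrawal $23 billion: just a shift between currency and reserves — both are base money → 0.
OMO sale (to banks) $52 billion: Bank of Canada balance sheet contracts → −$52B.
Asset purchase (from non-banks) $16 billion: Bank of Canada balance sheet expands → +$16B.
FX sale $55 billion: Bank of Canada balance sheet contracts → −$55B.
Net: −31 + 0 − 52 + 16 − 55 = -$122 billion.

-$122 billion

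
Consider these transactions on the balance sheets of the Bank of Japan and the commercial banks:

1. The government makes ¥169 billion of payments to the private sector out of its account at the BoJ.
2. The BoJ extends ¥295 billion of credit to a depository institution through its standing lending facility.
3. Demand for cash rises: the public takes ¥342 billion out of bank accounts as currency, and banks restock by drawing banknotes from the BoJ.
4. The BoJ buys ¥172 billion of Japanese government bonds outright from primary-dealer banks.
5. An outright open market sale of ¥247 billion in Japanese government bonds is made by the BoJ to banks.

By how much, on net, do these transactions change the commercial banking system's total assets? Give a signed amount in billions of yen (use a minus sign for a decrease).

Government spending ¥169 billion: bank balance sheets expand → +¥169B.
Discount-window loan ¥295 billion: bank balance sheets expand → +¥295B.
Currency withdrawal ¥342 billion: bank balance sheets shrink → −¥342B.
OMO purchase (from banks) ¥172 billion: just an asset swap on bank balance sheets → 0.
OMO sale (to banks) ¥247 billion: just an asset swap on bank balance sheets → 0.
Net: 169 + 295 − 342 + 0 + 0 = +¥122 billion.

+¥122 billion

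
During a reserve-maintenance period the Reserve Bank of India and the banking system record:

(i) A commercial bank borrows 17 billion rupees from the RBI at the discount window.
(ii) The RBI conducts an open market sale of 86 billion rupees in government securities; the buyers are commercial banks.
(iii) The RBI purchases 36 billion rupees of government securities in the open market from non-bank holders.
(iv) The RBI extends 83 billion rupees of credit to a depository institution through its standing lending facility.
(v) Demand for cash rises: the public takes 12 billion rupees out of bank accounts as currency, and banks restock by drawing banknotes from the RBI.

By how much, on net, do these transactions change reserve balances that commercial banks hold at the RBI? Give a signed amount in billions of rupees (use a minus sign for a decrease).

RBI balance sheet:
  Assets:      Securities −50B, Loans to banks +100B
  Liabilities: Bank reserves +38B, Currency in circulation +12B
So the change in reserve balances that commercial banks hold at the RBI is +38 billion.

+38 billion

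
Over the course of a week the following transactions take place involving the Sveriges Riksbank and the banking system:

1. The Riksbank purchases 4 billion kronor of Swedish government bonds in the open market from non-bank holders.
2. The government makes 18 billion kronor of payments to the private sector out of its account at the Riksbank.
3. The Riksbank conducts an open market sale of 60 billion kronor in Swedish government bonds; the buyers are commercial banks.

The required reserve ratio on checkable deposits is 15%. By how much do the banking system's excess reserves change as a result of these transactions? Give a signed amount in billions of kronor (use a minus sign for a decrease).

-41.3 billion

Asset purchase (from non-banks) 4 billion kronor: reserves +4B, deposits +4B.
Government spending 18 billion kronor: reserves +18B, deposits +18B.
OMO sale (to banks) 60 billion kronor: reserves −60B, deposits 0.
Totals: Δreserves = −38B, Δdeposits = +22B.
Δrequired reserves = 15% × +22B = +3.3B.
Δexcess reserves = Δreserves − Δrequired = −38B − (+3.3B) = -41.3 billion.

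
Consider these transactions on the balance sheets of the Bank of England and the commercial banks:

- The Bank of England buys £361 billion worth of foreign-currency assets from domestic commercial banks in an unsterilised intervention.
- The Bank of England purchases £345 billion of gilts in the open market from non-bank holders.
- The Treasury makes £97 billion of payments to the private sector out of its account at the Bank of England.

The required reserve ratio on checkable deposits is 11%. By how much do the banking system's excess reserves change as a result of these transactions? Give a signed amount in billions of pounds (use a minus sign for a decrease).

FX purchase £361 billion: reserves +£361B, deposits 0.
Asset purchase (from non-banks) £345 billion: reserves +£345B, deposits +£345B.
Government spending £97 billion: reserves +£97B, deposits +£97B.
Totals: Δreserves = +£803B, Δdeposits = +£442B.
Δrequired reserves = 11% × +£442B = +£48.62B.
Δexcess reserves = Δreserves − Δrequired = +£803B − (+£48.62B) = +£754.38 billion.

+£754.38 billion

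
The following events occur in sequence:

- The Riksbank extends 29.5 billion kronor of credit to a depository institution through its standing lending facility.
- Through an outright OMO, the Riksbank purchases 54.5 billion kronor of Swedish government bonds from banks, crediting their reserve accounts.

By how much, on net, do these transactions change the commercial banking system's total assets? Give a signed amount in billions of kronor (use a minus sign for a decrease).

Discount-window loan 29.5 billion kronor: bank balance sheets expand → +29.5B.
OMO purchase (from banks) 54.5 billion kronor: just an asset swap on bank balance sheets → 0.
Net: 29.5 + 0 = +29.5 billion.

+29.5 billion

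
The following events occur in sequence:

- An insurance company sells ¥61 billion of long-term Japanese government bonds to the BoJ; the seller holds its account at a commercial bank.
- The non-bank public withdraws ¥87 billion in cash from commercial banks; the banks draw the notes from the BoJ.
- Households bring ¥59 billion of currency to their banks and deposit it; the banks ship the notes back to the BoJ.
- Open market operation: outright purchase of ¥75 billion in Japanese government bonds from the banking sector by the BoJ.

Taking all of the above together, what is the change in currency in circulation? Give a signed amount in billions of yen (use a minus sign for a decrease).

+¥28 billion

BoJ balance sheet:
  Assets:      Securities +¥136B
  Liabilities: Bank reserves +¥108B, Currency in circulation +¥28B
Commercial banking system:
  Assets:      Reserves at CB +¥108B, Securities −¥75B
  Liabilities: Checkable deposits +¥33B
So the change in currency in circulation is +¥28 billion.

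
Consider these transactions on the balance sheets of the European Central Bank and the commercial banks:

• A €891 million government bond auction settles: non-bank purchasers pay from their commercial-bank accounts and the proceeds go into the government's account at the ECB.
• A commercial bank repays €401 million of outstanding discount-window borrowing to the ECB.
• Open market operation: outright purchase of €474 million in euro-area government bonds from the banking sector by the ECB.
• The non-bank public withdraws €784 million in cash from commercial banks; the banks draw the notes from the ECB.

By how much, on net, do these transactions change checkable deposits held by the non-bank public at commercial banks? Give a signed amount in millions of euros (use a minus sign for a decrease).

Government account inflow €891 million: non-bank counterparties' bank balances fall → −€891M.
Discount-window repayment €401 million: the counterparty is a bank, so public deposits are unchanged → 0.
OMO purchase (from banks) €474 million: the counterparty is a bank, so public deposits are unchanged → 0.
Currency withdrawal €784 million: non-bank counterparties' bank balances fall → −€784M.
Net: −891 + 0 + 0 − 784 = -€1675 million.

-€1675 million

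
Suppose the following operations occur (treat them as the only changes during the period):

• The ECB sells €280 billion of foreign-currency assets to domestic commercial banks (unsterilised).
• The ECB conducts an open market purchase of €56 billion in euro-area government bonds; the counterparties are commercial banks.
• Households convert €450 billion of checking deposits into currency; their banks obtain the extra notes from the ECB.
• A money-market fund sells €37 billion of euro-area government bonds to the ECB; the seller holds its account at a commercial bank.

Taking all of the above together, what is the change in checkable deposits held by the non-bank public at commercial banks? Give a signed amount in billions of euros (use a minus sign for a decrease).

-€413 billion

FX sale €280 billion: the counterparty is a bank, so public deposits are unchanged → 0.
OMO purchase (from banks) €56 billion: the counterparty is a bank, so public deposits are unchanged → 0.
Currency withdrawal €450 billion: non-bank counterparties' bank balances fall → −€450B.
Asset purchase (from non-banks) €37 billion: non-bank counterparties' bank balances rise → +€37B.
Net: 0 + 0 − 450 + 37 = -€413 billion.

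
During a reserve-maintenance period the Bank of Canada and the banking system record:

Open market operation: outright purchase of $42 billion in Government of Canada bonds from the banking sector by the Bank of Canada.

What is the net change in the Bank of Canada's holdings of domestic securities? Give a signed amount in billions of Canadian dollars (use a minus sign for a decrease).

+$42 billion

OMO purchase (from banks) $42 billion: securities added to the Bank of Canada's portfolio → +$42B.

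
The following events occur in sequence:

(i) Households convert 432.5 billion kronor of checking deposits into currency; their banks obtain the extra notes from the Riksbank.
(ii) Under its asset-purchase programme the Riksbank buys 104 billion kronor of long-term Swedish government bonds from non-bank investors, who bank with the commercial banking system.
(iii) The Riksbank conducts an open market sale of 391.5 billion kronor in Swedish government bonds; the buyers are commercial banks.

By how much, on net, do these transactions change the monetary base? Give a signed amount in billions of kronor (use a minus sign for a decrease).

-287.5 billion

Riksbank balance sheet:
  Assets:      Securities −287.5B
  Liabilities: Bank reserves −720B, Currency in circulation +432.5B
Monetary base = currency + reserves: +432.5B + (−720B) = -287.5 billion.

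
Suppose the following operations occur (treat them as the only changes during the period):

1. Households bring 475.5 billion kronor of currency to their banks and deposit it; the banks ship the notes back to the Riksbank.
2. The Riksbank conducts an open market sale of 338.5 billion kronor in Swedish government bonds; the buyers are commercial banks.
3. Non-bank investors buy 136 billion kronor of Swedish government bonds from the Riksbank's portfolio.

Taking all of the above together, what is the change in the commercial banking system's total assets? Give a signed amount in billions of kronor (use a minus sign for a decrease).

Currency deposit 475.5 billion kronor: bank balance sheets expand → +475.5B.
OMO sale (to banks) 338.5 billion kronor: just an asset swap on bank balance sheets → 0.
Asset sale (to non-banks) 136 billion kronor: bank balance sheets shrink → −136B.
Net: 475.5 + 0 − 136 = +339.5 billion.

+339.5 billion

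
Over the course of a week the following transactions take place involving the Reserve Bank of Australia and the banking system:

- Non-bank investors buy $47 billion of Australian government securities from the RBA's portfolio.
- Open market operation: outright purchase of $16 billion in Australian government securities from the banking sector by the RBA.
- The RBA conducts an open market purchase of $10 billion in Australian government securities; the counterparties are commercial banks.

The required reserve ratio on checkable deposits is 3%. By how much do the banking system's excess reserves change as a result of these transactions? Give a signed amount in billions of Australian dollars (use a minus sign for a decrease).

-$19.59 billion

Asset sale (to non-banks) $47 billion: reserves −$47B, deposits −$47B.
OMO purchase (from banks) $16 billion: reserves +$16B, deposits 0.
OMO purchase (from banks) $10 billion: reserves +$10B, deposits 0.
Totals: Δreserves = −$21B, Δdeposits = −$47B.
Δrequired reserves = 3% × −$47B = −$1.41B.
Δexcess reserves = Δreserves − Δrequired = −$21B − (−$1.41B) = -$19.59 billion.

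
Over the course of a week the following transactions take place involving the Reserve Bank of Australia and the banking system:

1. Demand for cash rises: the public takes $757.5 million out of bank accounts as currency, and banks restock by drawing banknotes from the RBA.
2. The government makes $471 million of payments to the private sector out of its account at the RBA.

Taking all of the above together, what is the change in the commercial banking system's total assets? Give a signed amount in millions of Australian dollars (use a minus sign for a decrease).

Currency withdrawal $757.5 million: bank balance sheets shrink → −$757.5M.
Government spending $471 million: bank balance sheets expand → +$471M.
Net: −757.5 + 471 = -$286.5 million.

-$286.5 million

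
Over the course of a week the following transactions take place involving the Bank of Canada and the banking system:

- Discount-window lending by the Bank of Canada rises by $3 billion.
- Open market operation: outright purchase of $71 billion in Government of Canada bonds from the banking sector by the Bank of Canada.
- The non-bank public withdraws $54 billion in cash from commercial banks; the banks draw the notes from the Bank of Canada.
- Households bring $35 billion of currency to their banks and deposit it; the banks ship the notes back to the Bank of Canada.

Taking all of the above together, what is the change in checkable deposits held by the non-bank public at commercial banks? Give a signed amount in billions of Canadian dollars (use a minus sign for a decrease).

-$19 billion

Bank of Canada balance sheet:
  Assets:      Securities +$71B, Loans to banks +$3B
  Liabilities: Bank reserves +$55B, Currency in circulation +$19B
Commercial banking system:
  Assets:      Reserves at CB +$55B, Securities −$71B
  Liabilities: Checkable deposits −$19B, Borrowings from CB +$3B
So the change in checkable deposits held by the non-bank public at commercial banks is -$19 billion.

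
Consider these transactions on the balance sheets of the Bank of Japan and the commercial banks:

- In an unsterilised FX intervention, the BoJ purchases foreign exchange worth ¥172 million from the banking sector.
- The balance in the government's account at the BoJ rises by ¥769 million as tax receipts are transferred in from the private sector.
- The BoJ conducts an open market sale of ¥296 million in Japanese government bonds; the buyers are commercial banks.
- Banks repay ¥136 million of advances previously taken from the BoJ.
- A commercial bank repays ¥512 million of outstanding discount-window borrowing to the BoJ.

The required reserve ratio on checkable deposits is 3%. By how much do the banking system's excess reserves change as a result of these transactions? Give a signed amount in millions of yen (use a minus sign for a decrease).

FX purchase ¥172 million: reserves +¥172M, deposits 0.
Government account inflow ¥769 million: reserves −¥769M, deposits −¥769M.
OMO sale (to banks) ¥296 million: reserves −¥296M, deposits 0.
Discount-window repayment ¥136 million: reserves −¥136M, deposits 0.
Discount-window repayment ¥512 million: reserves −¥512M, deposits 0.
Totals: Δreserves = −¥1541M, Δdeposits = −¥769M.
Δrequired reserves = 3% × −¥769M = −¥23.07M.
Δexcess reserves = Δreserves − Δrequired = −¥1541M − (−¥23.07M) = -¥1517.93 million.

-¥1517.93 million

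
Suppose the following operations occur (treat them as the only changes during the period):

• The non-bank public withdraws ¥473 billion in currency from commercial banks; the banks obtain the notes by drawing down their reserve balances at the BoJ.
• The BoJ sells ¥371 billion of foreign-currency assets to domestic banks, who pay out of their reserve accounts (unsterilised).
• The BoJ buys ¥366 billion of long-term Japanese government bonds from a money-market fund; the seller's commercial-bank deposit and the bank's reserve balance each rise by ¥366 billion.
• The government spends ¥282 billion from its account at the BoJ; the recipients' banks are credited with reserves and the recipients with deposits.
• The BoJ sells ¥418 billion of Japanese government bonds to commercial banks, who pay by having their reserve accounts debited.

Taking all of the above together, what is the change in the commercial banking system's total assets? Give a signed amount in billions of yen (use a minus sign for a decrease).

+¥175 billion

Currency withdrawal ¥473 billion: bank balance sheets shrink → −¥473B.
FX sale ¥371 billion: just an asset swap on bank balance sheets → 0.
Asset purchase (from non-banks) ¥366 billion: bank balance sheets expand → +¥366B.
Government spending ¥282 billion: bank balance sheets expand → +¥282B.
OMO sale (to banks) ¥418 billion: just an asset swap on bank balance sheets → 0.
Net: −473 + 0 + 366 + 282 + 0 = +¥175 billion.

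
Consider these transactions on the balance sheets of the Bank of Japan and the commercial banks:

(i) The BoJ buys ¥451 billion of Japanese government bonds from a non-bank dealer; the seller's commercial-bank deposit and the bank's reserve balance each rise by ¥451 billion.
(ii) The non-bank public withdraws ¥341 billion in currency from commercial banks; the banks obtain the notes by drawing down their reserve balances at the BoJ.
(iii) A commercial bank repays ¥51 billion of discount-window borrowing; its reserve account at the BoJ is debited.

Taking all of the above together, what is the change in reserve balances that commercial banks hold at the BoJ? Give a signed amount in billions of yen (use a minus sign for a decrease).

+¥59 billion

BoJ balance sheet:
  Assets:      Securities +¥451B, Loans to banks −¥51B
  Liabilities: Bank reserves +¥59B, Currency in circulation +¥341B
Commercial banking system:
  Assets:      Reserves at CB +¥59B
  Liabilities: Checkable deposits +¥110B, Borrowings from CB −¥51B
So the change in reserve balances that commercial banks hold at the BoJ is +¥59 billion.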